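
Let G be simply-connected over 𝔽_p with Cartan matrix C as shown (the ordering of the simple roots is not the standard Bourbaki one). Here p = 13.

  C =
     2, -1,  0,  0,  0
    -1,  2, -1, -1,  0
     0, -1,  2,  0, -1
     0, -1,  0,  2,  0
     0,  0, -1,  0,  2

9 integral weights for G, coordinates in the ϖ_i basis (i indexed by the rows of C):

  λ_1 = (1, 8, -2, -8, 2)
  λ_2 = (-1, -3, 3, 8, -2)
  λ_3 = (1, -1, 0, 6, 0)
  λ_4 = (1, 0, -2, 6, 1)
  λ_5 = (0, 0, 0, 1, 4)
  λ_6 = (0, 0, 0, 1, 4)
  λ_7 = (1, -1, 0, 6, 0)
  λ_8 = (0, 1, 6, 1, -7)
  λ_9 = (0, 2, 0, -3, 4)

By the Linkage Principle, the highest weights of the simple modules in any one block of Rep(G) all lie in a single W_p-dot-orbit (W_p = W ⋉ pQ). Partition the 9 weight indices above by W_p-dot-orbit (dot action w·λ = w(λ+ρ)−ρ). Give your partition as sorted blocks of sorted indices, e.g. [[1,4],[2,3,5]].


Cartan matrix: type D_5 (|W|=1920); un-permuting the 5 rows.

W_13-reps of the 9 weights in Ā_13 (same 5-coord order as C):

    λ_1 → (2, 0, 1, 7, 1)
    λ_2 → (2, 0, 1, 7, 1)
    λ_3 → (2, 0, 1, 7, 1)
    λ_4 → (2, 0, 1, 7, 1)
    λ_5 → (1, 1, 1, 2, 5)
    λ_6 → (1, 1, 1, 2, 5)
    λ_7 → (2, 0, 1, 7, 1)
    λ_8 → (1, 1, 1, 2, 5)
    λ_9 → (1, 1, 1, 2, 5)

Linkage partition of the 9 weights (2 classes, p=13):

[[1, 2, 3, 4, 7], [5, 6, 8, 9]]


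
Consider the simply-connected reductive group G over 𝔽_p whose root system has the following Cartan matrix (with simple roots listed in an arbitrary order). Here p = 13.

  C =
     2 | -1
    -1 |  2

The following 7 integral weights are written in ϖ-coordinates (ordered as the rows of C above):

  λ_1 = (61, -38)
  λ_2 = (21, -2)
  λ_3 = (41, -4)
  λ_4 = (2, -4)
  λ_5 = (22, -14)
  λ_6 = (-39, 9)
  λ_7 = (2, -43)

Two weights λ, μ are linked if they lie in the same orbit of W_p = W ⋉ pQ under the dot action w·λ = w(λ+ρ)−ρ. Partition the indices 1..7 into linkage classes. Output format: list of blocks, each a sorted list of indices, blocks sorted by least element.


Root system A_2: the 2×2 matrix C matches after relabeling.

Alcove-folded reps (p=13, 7 weights, presented ϖ-order):

  λ_1+ρ ↦ (1, 10)
  λ_2+ρ ↦ (4, 8)
  λ_3+ρ ↦ (0, 3)
  λ_4+ρ ↦ (0, 3)
  λ_5+ρ ↦ (0, 3)
  λ_6+ρ ↦ (1, 10)
  λ_7+ρ ↦ (0, 3)

The 7 indices split into 3 linkage classes (same alcove rep ⇔ same W_13-dot-orbit):

[[1, 6], [2], [3, 4, 5, 7]]


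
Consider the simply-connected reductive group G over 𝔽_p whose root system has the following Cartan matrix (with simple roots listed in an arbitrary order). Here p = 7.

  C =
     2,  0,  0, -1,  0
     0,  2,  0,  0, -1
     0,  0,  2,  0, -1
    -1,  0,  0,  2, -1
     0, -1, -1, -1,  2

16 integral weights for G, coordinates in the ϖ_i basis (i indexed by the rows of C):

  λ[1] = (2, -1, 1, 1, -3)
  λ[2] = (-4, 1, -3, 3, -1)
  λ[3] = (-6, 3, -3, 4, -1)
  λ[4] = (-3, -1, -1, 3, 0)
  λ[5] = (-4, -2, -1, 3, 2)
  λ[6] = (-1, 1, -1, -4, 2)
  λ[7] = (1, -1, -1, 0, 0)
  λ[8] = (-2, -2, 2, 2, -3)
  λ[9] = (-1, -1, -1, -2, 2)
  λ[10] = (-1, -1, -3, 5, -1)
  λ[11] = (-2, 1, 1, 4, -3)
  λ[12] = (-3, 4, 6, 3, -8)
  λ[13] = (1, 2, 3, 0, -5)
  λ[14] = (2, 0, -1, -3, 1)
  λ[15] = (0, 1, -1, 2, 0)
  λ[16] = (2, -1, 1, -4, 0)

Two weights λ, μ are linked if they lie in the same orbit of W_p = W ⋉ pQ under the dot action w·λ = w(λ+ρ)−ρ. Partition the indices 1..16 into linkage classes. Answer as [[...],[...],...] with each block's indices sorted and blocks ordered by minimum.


Root system D_5: the 5×5 matrix C matches after relabeling.

Alcove-folded reps (p=7, 16 weights, presented ϖ-order):

  [1] (3, 2, 0, 0, 0)
  [2] (2, 0, 0, 1, 1)
  [3] (3, 2, 0, 0, 0)
  [4] (2, 0, 0, 1, 1)
  [5] (1, 1, 0, 2, 0)
  [6] (3, 2, 0, 0, 0)
  [7] (2, 0, 0, 1, 1)
  [8] (0, 2, 0, 1, 0)
  [9] (1, 0, 0, 0, 2)
  [10] (0, 2, 0, 1, 0)
  [11] (1, 0, 0, 0, 2)
  [12] (3, 2, 0, 0, 0)
  [13] (1, 1, 0, 2, 0)
  [14] (1, 1, 0, 2, 0)
  [15] (0, 2, 0, 1, 0)
  [16] (0, 2, 0, 1, 0)

Grouping the 16 weights by Ā_7-representative: 5 linkage classes.

[[1, 3, 6, 12], [2, 4, 7], [5, 13, 14], [8, 10, 15, 16], [9, 11]]


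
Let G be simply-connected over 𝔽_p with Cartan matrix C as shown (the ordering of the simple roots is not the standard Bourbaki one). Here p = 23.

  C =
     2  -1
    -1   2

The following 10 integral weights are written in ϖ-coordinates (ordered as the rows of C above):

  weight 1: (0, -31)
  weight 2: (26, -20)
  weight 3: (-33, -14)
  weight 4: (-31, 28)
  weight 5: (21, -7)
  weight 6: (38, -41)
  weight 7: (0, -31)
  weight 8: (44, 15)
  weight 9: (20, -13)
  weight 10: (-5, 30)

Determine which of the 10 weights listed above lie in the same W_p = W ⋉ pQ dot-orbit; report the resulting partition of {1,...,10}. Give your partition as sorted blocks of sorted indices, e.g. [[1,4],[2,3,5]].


Root system A_2: the 2×2 matrix C matches after relabeling.

Alcove-folded reps (p=23, 10 weights, presented ϖ-order):

    λ_1 → (16, 6)
    λ_2 → (4, 15)
    λ_3 → (9, 1)
    λ_4 → (16, 6)
    λ_5 → (16, 6)
    λ_6 → (16, 6)
    λ_7 → (16, 6)
    λ_8 → (15, 7)
    λ_9 → (9, 12)
    λ_10 → (4, 15)

The 10 indices split into 5 linkage classes (same alcove rep ⇔ same W_23-dot-orbit):

[[1, 4, 5, 6, 7], [2, 10], [3], [8], [9]]


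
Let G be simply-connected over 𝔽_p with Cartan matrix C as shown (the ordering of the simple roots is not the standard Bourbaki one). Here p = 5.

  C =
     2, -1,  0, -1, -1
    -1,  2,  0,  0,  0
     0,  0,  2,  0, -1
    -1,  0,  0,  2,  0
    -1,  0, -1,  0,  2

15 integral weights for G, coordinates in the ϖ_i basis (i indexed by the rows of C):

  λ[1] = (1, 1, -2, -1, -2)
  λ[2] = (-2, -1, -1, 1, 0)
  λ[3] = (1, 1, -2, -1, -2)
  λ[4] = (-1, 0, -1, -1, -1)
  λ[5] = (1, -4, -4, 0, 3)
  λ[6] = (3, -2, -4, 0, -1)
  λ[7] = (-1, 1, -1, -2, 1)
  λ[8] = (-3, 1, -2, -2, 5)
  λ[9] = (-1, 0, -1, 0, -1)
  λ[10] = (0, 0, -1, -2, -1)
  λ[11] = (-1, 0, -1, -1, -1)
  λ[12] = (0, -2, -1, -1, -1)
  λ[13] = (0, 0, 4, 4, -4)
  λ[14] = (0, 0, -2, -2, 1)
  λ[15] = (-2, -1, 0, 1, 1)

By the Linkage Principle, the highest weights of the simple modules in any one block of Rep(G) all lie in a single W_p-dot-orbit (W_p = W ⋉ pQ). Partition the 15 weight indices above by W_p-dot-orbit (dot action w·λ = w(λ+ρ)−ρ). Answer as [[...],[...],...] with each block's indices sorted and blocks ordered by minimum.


D_5 Cartan matrix, 5 simple roots permuted; ρ=(1,1,1,1,1).

λ_j+ρ reflected into Ā_5 (⟨·,θ^∨⟩≤5); 5-tuples as given:

  1: (0, 2, 1, 0, 1);  2: (0, 1, 0, 1, 0);  3: (0, 2, 1, 0, 1);  4: (0, 1, 0, 0, 0);  5: (0, 1, 1, 1, 1);  6: (0, 1, 0, 1, 0);  7: (1, 1, 0, 0, 1);  8: (1, 0, 0, 1, 0);  9: (0, 1, 0, 1, 0);  10: (0, 1, 0, 1, 0);  11: (0, 1, 0, 0, 0);  12: (0, 1, 0, 0, 0);  13: (0, 2, 1, 0, 1);  14: (0, 1, 1, 1, 1);  15: (0, 1, 1, 1, 1)

These 15 weights hit 6 W_5-dot-orbits; sizes (3, 4, 3, 3, 1, 1):

[[1, 3, 13], [2, 6, 9, 10], [4, 11, 12], [5, 14, 15], [7], [8]]


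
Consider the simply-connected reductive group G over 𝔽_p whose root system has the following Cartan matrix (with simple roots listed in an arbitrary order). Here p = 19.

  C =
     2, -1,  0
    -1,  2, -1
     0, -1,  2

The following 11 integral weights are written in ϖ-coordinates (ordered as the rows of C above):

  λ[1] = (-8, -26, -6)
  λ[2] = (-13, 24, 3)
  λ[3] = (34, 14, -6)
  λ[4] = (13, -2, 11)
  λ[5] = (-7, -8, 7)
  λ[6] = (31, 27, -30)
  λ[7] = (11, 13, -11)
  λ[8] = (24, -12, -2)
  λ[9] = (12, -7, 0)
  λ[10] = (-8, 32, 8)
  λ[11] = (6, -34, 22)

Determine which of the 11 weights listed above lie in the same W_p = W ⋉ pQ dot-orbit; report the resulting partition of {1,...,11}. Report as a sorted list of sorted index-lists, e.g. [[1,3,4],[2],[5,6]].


C ↔ A_3 under row/col permutation; |W(A_3)| = 24.

Ā_19 reps of the 11 weights (A_3, coords as presented):

    1: (7, 1, 5)
    2: (2, 7, 6)
    3: (5, 4, 3)
    4: (7, 1, 5)
    5: (7, 1, 5)
    6: (9, 1, 6)
    7: (5, 4, 3)
    8: (7, 1, 5)
    9: (7, 1, 5)
    10: (5, 4, 3)
    11: (5, 4, 3)

Linkage partition of the 11 weights (4 classes, p=19):

[[1, 4, 5, 8, 9], [2], [3, 7, 10, 11], [6]]


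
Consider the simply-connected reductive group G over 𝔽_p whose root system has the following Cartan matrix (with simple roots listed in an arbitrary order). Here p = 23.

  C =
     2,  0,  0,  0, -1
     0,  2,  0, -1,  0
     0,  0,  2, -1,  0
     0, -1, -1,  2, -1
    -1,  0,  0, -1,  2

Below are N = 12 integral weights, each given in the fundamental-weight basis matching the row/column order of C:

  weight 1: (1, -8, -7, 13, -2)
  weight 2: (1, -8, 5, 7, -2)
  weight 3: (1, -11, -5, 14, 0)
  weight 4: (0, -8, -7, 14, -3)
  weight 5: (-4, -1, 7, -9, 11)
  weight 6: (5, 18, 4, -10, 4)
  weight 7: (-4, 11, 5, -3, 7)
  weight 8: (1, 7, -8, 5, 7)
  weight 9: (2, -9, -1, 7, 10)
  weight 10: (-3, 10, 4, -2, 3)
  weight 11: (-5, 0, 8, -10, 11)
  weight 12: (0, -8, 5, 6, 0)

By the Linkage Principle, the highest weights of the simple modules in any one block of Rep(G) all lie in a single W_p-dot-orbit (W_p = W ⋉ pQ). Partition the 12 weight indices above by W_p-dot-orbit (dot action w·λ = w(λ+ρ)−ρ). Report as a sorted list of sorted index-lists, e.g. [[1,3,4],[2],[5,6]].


C ↔ D_5 under row/col permutation; |W(D_5)| = 1920.

W_23-reps of the 12 weights in Ā_23 (same 5-coord order as C):

    [1] (1, 7, 6, 0, 1)
    [2] (1, 7, 6, 0, 1)
    [3] (2, 10, 4, 1, 1)
    [4] (1, 7, 6, 0, 1)
    [5] (3, 8, 0, 0, 1)
    [6] (2, 10, 4, 1, 1)
    [7] (2, 10, 4, 1, 1)
    [8] (1, 7, 6, 0, 1)
    [9] (3, 8, 0, 0, 1)
    [10] (2, 10, 4, 1, 1)
    [11] (3, 8, 0, 0, 1)
    [12] (1, 7, 6, 0, 1)

Linkage partition of the 12 weights (3 classes, p=23):

[[1, 2, 4, 8, 12], [3, 6, 7, 10], [5, 9, 11]]


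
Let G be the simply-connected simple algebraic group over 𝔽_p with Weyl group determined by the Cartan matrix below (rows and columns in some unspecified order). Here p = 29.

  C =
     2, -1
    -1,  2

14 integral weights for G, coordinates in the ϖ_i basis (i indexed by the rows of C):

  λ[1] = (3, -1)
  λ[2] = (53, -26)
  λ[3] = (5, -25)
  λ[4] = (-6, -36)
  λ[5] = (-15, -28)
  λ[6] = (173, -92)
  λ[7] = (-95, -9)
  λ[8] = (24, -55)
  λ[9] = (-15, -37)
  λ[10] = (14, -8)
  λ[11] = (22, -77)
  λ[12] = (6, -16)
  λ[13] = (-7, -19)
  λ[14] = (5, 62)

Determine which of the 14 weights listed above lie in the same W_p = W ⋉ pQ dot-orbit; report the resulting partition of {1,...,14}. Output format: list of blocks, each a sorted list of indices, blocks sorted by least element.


Type A_2, rank 2, |W|=6; reorder rows/cols to standard.

Alcove-folded reps (p=29, 14 weights, presented ϖ-order):

  λ_1+ρ ↦ (4, 0);  λ_2+ρ ↦ (4, 0);  λ_3+ρ ↦ (18, 6);  λ_4+ρ ↦ (18, 6);  λ_5+ρ ↦ (15, 2);  λ_6+ρ ↦ (4, 0);  λ_7+ρ ↦ (8, 7);  λ_8+ρ ↦ (4, 0);  λ_9+ρ ↦ (8, 7);  λ_10+ρ ↦ (8, 7);  λ_11+ρ ↦ (18, 6);  λ_12+ρ ↦ (8, 7);  λ_13+ρ ↦ (18, 6);  λ_14+ρ ↦ (18, 6)

Grouping the 14 weights by Ā_29-representative: 4 linkage classes.

[[1, 2, 6, 8], [3, 4, 11, 13, 14], [5], [7, 9, 10, 12]]


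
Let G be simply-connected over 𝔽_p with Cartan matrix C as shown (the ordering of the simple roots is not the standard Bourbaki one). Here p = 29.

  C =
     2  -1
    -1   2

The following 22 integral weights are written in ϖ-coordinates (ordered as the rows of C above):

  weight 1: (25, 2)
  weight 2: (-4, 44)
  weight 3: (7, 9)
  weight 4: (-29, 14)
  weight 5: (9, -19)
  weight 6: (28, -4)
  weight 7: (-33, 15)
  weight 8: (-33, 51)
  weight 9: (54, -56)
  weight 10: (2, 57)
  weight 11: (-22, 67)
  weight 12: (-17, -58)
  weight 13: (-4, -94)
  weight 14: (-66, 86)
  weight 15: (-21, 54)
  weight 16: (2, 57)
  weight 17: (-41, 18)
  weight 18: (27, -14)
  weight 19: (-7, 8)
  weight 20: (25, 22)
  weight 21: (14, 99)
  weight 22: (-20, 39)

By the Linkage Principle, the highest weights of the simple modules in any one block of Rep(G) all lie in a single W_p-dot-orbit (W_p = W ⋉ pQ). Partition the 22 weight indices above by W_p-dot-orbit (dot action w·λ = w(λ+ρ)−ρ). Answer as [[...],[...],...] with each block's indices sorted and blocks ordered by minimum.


Type A_2, rank 2, |W|=6; reorder rows/cols to standard.

Each λ_j+ρ reduced to Ā_29; 2-tuples below use C's row order:

  λ_1+ρ ↦ (26, 3)
  λ_2+ρ ↦ (13, 13)
  λ_3+ρ ↦ (8, 10)
  λ_4+ρ ↦ (15, 13)
  λ_5+ρ ↦ (8, 10)
  λ_6+ρ ↦ (26, 3)
  λ_7+ρ ↦ (13, 13)
  λ_8+ρ ↦ (6, 3)
  λ_9+ρ ↦ (26, 3)
  λ_10+ρ ↦ (26, 3)
  λ_11+ρ ↦ (8, 10)
  λ_12+ρ ↦ (15, 13)
  λ_13+ρ ↦ (6, 3)
  λ_14+ρ ↦ (22, 0)
  λ_15+ρ ↦ (6, 3)
  λ_16+ρ ↦ (26, 3)
  λ_17+ρ ↦ (8, 10)
  λ_18+ρ ↦ (15, 13)
  λ_19+ρ ↦ (6, 3)
  λ_20+ρ ↦ (6, 3)
  λ_21+ρ ↦ (15, 13)
  λ_22+ρ ↦ (8, 10)

Partition of {1..22} into 6 W_29-dot-orbits:

[[1, 6, 9, 10, 16], [2, 7], [3, 5, 11, 17, 22], [4, 12, 18, 21], [8, 13, 15, 19, 20], [14]]


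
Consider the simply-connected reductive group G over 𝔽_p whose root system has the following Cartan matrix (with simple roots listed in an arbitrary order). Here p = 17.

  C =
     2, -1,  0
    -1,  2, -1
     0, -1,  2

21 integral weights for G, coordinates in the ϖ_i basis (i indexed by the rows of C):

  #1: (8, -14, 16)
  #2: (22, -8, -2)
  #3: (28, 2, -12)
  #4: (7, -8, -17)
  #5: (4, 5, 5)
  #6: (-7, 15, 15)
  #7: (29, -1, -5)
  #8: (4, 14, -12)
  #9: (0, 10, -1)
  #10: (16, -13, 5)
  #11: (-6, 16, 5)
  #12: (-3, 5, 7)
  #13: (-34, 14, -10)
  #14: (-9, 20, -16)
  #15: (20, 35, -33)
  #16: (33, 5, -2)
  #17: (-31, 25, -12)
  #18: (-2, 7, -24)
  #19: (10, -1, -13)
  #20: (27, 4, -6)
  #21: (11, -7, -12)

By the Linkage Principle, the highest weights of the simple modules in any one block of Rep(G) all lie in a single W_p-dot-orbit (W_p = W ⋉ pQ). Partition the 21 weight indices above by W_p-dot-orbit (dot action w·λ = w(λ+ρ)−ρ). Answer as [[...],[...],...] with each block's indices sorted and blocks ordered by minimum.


Root system A_3: the 3×3 matrix C matches after relabeling.

Alcove-folded reps (p=17, 21 weights, presented ϖ-order):

  λ_1+ρ ↦ (4, 9, 4);  λ_2+ρ ↦ (9, 1, 1);  λ_3+ρ ↦ (2, 4, 8);  λ_4+ρ ↦ (9, 1, 1);  λ_5+ρ ↦ (5, 6, 6);  λ_6+ρ ↦ (9, 1, 1);  λ_7+ρ ↦ (4, 9, 4);  λ_8+ρ ↦ (2, 4, 8);  λ_9+ρ ↦ (1, 11, 0);  λ_10+ρ ↦ (5, 6, 6);  λ_11+ρ ↦ (1, 11, 0);  λ_12+ρ ↦ (2, 4, 8);  λ_13+ρ ↦ (9, 1, 1);  λ_14+ρ ↦ (2, 2, 9);  λ_15+ρ ↦ (2, 2, 9);  λ_16+ρ ↦ (1, 11, 0);  λ_17+ρ ↦ (2, 2, 9);  λ_18+ρ ↦ (9, 1, 1);  λ_19+ρ ↦ (1, 11, 0);  λ_20+ρ ↦ (1, 11, 0);  λ_21+ρ ↦ (5, 6, 6)

Linkage partition of the 21 weights (6 classes, p=17):

[[1, 7], [2, 4, 6, 13, 18], [3, 8, 12], [5, 10, 21], [9, 11, 16, 19, 20], [14, 15, 17]]


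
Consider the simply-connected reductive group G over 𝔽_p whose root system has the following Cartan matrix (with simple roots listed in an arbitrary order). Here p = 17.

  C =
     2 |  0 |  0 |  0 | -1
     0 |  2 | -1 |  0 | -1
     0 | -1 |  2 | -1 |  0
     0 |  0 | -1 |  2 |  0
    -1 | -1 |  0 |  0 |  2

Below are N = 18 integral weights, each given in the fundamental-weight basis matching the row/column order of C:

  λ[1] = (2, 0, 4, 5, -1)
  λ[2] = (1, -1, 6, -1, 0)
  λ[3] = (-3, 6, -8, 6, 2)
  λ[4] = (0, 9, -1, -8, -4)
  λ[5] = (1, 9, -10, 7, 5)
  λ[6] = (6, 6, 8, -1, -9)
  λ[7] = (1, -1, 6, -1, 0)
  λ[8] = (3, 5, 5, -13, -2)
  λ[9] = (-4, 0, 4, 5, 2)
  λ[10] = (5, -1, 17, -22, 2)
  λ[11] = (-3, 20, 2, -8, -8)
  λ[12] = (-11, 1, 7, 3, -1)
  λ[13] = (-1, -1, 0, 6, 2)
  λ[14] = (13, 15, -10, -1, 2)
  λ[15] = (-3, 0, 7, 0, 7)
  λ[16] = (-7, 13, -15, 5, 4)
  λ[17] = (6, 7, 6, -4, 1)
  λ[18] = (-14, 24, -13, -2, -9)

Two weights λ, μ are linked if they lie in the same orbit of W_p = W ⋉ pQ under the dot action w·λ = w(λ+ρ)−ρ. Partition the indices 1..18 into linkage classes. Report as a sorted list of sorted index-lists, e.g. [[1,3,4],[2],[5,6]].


Dynkin diagram of C (from the 8 off-diagonal −1 entries): A_5.

λ_j+ρ reflected into Ā_17 (⟨·,θ^∨⟩≤17); 5-tuples as given:

    λ_1 → (3, 1, 5, 6, 0)
    λ_2 → (2, 0, 7, 0, 1)
    λ_3 → (2, 0, 7, 0, 1)
    λ_4 → (2, 0, 7, 0, 1)
    λ_5 → (1, 1, 8, 0, 6)
    λ_6 → (1, 1, 8, 0, 6)
    λ_7 → (2, 0, 7, 0, 1)
    λ_8 → (3, 1, 5, 6, 0)
    λ_9 → (3, 1, 5, 6, 0)
    λ_10 → (0, 0, 1, 7, 3)
    λ_11 → (0, 8, 0, 4, 2)
    λ_12 → (0, 8, 0, 4, 2)
    λ_13 → (0, 0, 1, 7, 3)
    λ_14 → (2, 0, 7, 0, 1)
    λ_15 → (1, 1, 8, 0, 6)
    λ_16 → (3, 1, 5, 6, 0)
    λ_17 → (0, 8, 0, 4, 2)
    λ_18 → (0, 1, 4, 4, 4)

Grouping the 18 weights by Ā_17-representative: 6 linkage classes.

[[1, 8, 9, 16], [2, 3, 4, 7, 14], [5, 6, 15], [10, 13], [11, 12, 17], [18]]


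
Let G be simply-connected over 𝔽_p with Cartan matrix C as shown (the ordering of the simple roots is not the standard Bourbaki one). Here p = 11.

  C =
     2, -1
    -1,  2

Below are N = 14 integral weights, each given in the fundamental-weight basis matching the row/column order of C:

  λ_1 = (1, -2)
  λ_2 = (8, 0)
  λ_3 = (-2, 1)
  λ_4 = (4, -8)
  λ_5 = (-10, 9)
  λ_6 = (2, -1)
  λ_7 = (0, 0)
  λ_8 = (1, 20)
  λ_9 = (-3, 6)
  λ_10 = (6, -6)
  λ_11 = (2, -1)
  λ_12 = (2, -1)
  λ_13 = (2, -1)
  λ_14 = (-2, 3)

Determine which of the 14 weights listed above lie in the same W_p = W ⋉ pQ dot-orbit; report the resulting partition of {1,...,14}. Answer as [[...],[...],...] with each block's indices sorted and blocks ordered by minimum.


Dynkin diagram of C (from the 2 off-diagonal −1 entries): A_2.

Each λ_j+ρ reduced to Ā_11; 2-tuples below use C's row order:

  [1] (1, 1)
  [2] (9, 1)
  [3] (1, 1)
  [4] (2, 5)
  [5] (9, 1)
  [6] (3, 0)
  [7] (1, 1)
  [8] (9, 1)
  [9] (2, 5)
  [10] (2, 5)
  [11] (3, 0)
  [12] (3, 0)
  [13] (3, 0)
  [14] (1, 3)

Partition of {1..14} into 5 W_11-dot-orbits:

[[1, 3, 7], [2, 5, 8], [4, 9, 10], [6, 11, 12, 13], [14]]


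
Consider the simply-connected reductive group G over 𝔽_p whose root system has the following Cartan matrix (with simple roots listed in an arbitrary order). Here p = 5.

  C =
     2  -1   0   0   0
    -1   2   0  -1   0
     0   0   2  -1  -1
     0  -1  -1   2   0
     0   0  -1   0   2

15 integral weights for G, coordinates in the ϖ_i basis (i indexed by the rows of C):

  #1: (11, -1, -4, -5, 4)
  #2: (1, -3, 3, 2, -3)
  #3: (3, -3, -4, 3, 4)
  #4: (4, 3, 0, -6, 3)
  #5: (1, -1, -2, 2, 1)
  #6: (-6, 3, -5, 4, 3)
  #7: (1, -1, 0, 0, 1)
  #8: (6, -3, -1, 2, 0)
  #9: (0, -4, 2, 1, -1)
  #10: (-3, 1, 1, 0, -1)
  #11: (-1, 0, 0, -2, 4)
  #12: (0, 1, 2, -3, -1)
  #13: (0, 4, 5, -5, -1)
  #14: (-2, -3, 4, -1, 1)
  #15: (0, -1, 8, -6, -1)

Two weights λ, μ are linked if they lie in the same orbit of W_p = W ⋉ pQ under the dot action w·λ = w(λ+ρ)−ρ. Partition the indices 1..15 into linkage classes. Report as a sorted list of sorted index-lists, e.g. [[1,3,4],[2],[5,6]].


C ↔ A_5 under row/col permutation; |W(A_5)| = 720.

λ_j+ρ reflected into Ā_5 (⟨·,θ^∨⟩≤5); 5-tuples as given:

    λ_1 → (2, 0, 2, 1, 0)
    λ_2 → (2, 0, 2, 1, 0)
    λ_3 → (1, 0, 1, 1, 1)
    λ_4 → (0, 1, 0, 0, 4)
    λ_5 → (1, 0, 1, 2, 0)
    λ_6 → (0, 1, 0, 0, 4)
    λ_7 → (1, 0, 1, 1, 1)
    λ_8 → (1, 0, 1, 2, 0)
    λ_9 → (2, 0, 2, 1, 0)
    λ_10 → (2, 0, 2, 1, 0)
    λ_11 → (0, 1, 0, 0, 4)
    λ_12 → (1, 0, 1, 2, 0)
    λ_13 → (1, 0, 1, 2, 0)
    λ_14 → (2, 0, 2, 1, 0)
    λ_15 → (0, 1, 0, 0, 4)

Partition of {1..15} into 4 W_5-dot-orbits:

[[1, 2, 9, 10, 14], [3, 7], [4, 6, 11, 15], [5, 8, 12, 13]]


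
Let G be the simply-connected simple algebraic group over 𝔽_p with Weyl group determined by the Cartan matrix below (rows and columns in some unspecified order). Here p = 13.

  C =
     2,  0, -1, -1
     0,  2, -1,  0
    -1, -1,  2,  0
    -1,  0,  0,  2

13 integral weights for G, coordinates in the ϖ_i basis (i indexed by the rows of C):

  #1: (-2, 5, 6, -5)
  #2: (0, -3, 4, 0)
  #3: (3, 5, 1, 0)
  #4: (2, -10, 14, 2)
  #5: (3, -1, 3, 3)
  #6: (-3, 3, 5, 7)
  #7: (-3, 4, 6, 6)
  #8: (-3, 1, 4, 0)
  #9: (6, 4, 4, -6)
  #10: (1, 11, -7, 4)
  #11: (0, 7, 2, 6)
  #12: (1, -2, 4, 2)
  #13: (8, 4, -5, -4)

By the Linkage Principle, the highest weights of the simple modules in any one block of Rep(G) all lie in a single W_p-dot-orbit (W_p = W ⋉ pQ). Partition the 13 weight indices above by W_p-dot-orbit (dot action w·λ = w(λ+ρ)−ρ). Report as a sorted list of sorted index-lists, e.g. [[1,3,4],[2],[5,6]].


Root system A_4: the 4×4 matrix C matches after relabeling.

W_13-reps of the 13 weights in Ā_13 (same 4-coord order as C):

  [1] (4, 6, 2, 1)
  [2] (1, 2, 3, 1)
  [3] (4, 6, 2, 1)
  [4] (2, 1, 4, 3)
  [5] (4, 0, 4, 4)
  [6] (2, 1, 4, 3)
  [7] (2, 1, 5, 1)
  [8] (1, 2, 3, 1)
  [9] (2, 1, 5, 1)
  [10] (4, 6, 2, 1)
  [11] (1, 2, 3, 1)
  [12] (2, 1, 4, 3)
  [13] (2, 1, 4, 3)

5 distinct reps among the 13 weights ⇒ 5 W_13-linkage classes:

[[1, 3, 10], [2, 8, 11], [4, 6, 12, 13], [5], [7, 9]]


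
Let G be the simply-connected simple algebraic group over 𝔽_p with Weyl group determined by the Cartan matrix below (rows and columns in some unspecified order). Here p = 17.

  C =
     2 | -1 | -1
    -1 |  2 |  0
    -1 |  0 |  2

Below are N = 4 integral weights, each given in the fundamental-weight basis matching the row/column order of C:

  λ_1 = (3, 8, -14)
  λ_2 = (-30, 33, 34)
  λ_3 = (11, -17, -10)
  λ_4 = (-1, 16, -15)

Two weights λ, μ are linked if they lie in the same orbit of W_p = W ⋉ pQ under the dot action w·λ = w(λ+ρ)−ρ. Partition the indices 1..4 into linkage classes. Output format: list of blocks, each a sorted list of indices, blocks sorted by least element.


Dynkin diagram of C (from the 4 off-diagonal −1 entries): A_3.

Folding the 4 weights λ_j+ρ into Ā_17 (reps in the given 3-coord order):

  [1] (9, 0, 4) · [2] (5, 0, 1) · [3] (9, 3, 4) · [4] (14, 3, 0)

Partition of {1..4} into 4 W_17-dot-orbits:

[[1], [2], [3], [4]]


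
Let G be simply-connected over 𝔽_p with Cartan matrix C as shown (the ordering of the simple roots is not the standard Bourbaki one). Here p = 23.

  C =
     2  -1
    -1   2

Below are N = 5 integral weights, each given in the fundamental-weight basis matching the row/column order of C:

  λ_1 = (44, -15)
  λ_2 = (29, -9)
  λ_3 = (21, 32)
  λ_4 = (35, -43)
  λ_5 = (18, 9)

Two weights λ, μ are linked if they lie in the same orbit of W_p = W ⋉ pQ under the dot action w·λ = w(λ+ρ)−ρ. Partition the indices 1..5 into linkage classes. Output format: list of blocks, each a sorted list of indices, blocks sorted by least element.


Root system A_2: the 2×2 matrix C matches after relabeling.

Alcove-folded reps (p=23, 5 weights, presented ϖ-order):

    λ_1 → (1, 8)
    λ_2 → (15, 1)
    λ_3 → (1, 9)
    λ_4 → (13, 4)
    λ_5 → (13, 4)

Partition of {1..5} into 4 W_23-dot-orbits:

[[1], [2], [3], [4, 5]]


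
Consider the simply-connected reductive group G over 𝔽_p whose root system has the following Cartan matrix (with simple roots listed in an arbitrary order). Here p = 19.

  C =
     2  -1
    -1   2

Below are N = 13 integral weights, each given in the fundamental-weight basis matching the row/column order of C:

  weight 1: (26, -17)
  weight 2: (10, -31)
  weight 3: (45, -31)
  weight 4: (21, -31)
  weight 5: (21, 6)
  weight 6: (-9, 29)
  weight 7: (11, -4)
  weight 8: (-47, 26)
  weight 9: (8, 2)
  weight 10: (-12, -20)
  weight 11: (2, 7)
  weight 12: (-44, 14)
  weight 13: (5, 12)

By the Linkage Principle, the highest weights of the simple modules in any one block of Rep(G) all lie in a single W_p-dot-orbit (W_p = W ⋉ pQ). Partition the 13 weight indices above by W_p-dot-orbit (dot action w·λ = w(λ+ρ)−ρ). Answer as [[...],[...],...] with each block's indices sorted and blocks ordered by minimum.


Cartan matrix: type A_2 (|W|=6); un-permuting the 2 rows.

Each λ_j+ρ reduced to Ā_19; 2-tuples below use C's row order:

  1: (3, 8) · 2: (8, 0) · 3: (3, 8) · 4: (3, 8) · 5: (9, 3) · 6: (3, 8) · 7: (9, 3) · 8: (8, 0) · 9: (9, 3) · 10: (8, 0) · 11: (3, 8) · 12: (4, 5) · 13: (6, 13)

5 distinct reps among the 13 weights ⇒ 5 W_19-linkage classes:

[[1, 3, 4, 6, 11], [2, 8, 10], [5, 7, 9], [12], [13]]


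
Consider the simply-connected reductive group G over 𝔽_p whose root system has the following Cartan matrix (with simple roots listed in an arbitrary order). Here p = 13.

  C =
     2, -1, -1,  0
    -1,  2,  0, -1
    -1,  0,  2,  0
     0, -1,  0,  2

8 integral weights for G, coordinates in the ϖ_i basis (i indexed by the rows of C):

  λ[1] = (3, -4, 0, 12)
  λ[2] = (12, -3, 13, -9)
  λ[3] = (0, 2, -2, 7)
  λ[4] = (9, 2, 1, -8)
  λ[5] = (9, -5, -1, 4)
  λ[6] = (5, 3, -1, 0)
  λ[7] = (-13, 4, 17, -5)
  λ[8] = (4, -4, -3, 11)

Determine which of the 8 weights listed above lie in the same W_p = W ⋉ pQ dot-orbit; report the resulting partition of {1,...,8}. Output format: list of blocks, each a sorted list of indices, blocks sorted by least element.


C ↔ A_4 under row/col permutation; |W(A_4)| = 120.

Each λ_j+ρ reduced to Ā_13; 4-tuples below use C's row order:

  1: (0, 3, 1, 8) · 2: (0, 3, 1, 8) · 3: (0, 3, 1, 8) · 4: (6, 4, 0, 1) · 5: (6, 4, 0, 1) · 6: (6, 4, 0, 1) · 7: (1, 4, 1, 2) · 8: (0, 3, 1, 8)

3 distinct reps among the 8 weights ⇒ 3 W_13-linkage classes:

[[1, 2, 3, 8], [4, 5, 6], [7]]


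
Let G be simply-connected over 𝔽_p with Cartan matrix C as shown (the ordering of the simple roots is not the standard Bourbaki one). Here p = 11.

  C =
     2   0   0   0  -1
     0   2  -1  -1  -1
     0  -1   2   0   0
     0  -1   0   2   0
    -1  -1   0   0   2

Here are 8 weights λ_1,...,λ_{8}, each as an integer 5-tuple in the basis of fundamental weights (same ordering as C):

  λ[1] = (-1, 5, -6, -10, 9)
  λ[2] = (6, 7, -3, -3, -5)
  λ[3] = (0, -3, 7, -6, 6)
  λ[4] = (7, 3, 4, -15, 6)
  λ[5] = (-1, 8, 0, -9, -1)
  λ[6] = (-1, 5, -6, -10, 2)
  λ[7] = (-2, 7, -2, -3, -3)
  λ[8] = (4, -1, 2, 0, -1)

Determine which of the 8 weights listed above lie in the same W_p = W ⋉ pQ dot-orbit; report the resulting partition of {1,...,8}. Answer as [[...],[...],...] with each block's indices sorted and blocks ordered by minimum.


Dynkin diagram of C (from the 8 off-diagonal −1 entries): D_5.

W_11-reps of the 8 weights in Ā_11 (same 5-coord order as C):

  [1] (5, 0, 3, 1, 0);  [2] (3, 0, 2, 2, 0);  [3] (2, 2, 1, 2, 1);  [4] (2, 2, 1, 2, 1);  [5] (0, 1, 1, 8, 0);  [6] (5, 0, 3, 1, 0);  [7] (2, 2, 1, 2, 1);  [8] (5, 0, 3, 1, 0)

Grouping the 8 weights by Ā_11-representative: 4 linkage classes.

[[1, 6, 8], [2], [3, 4, 7], [5]]


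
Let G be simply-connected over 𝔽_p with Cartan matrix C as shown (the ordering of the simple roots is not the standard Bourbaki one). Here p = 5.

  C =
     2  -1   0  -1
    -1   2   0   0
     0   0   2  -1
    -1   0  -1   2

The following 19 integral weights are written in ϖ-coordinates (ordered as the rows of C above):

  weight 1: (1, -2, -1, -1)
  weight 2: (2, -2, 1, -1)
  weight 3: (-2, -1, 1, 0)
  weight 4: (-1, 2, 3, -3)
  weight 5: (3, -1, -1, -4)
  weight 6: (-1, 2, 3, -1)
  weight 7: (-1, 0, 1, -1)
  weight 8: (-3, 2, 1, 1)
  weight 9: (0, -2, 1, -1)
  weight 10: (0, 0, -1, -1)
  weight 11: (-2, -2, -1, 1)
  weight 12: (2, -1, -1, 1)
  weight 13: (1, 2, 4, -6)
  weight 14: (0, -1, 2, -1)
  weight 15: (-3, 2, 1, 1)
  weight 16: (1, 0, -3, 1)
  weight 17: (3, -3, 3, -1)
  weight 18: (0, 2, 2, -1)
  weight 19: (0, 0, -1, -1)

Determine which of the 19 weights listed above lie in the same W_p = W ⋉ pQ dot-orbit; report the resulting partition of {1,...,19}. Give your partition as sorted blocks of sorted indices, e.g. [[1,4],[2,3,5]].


C ↔ A_4 under row/col permutation; |W(A_4)| = 120.

Folding the 19 weights λ_j+ρ into Ā_5 (reps in the given 4-coord order):

  [1] (1, 1, 0, 0)
  [2] (2, 1, 2, 0)
  [3] (0, 1, 2, 0)
  [4] (2, 1, 2, 0)
  [5] (1, 0, 3, 0)
  [6] (0, 1, 2, 0)
  [7] (0, 1, 2, 0)
  [8] (2, 1, 2, 0)
  [9] (0, 1, 2, 0)
  [10] (1, 1, 0, 0)
  [11] (1, 1, 0, 0)
  [12] (3, 0, 0, 2)
  [13] (3, 0, 0, 2)
  [14] (1, 0, 3, 0)
  [15] (2, 1, 2, 0)
  [16] (2, 1, 2, 0)
  [17] (1, 1, 1, 0)
  [18] (1, 1, 1, 0)
  [19] (1, 1, 0, 0)

The 19 indices split into 6 linkage classes (same alcove rep ⇔ same W_5-dot-orbit):

[[1, 10, 11, 19], [2, 4, 8, 15, 16], [3, 6, 7, 9], [5, 14], [12, 13], [17, 18]]


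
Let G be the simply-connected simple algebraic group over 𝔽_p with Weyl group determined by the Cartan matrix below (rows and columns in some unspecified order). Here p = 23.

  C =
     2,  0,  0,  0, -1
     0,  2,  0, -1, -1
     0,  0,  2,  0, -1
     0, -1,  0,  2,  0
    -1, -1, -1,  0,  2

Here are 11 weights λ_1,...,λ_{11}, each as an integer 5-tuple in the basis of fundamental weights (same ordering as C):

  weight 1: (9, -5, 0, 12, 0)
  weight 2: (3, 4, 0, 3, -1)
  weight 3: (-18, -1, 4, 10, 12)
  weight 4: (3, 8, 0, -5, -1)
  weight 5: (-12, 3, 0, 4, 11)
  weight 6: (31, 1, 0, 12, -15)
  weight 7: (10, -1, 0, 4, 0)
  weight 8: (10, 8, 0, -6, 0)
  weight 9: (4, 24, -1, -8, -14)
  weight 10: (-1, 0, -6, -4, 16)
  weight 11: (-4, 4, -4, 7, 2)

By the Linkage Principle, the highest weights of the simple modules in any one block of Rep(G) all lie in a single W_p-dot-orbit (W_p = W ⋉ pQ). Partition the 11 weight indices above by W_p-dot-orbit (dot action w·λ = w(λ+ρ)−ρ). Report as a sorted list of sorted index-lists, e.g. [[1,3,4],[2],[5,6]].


Cartan matrix: type D_5 (|W|=1920); un-permuting the 5 rows.

Alcove-folded reps (p=23, 11 weights, presented ϖ-order):

    [1] (7, 1, 2, 9, 1)
    [2] (4, 5, 1, 4, 0)
    [3] (11, 0, 1, 5, 1)
    [4] (4, 5, 1, 4, 0)
    [5] (11, 0, 1, 5, 1)
    [6] (7, 1, 2, 9, 1)
    [7] (11, 0, 1, 5, 1)
    [8] (11, 0, 1, 5, 1)
    [9] (0, 1, 5, 4, 5)
    [10] (0, 1, 5, 4, 5)
    [11] (0, 2, 0, 8, 3)

Grouping the 11 weights by Ā_23-representative: 5 linkage classes.

[[1, 6], [2, 4], [3, 5, 7, 8], [9, 10], [11]]


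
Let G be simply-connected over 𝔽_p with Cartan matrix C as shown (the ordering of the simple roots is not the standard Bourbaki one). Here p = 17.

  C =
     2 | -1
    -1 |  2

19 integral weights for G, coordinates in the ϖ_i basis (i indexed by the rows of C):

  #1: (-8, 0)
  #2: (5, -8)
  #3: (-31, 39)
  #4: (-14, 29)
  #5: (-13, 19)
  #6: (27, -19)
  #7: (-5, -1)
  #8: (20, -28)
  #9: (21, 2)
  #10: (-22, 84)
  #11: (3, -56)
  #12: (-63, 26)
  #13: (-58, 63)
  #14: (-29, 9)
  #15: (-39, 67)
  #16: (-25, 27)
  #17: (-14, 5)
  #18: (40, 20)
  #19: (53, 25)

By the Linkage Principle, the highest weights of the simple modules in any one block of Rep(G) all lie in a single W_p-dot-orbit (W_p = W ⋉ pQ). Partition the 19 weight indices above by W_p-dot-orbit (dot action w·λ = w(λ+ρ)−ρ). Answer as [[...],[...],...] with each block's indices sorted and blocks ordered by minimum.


Type A_2, rank 2, |W|=6; reorder rows/cols to standard.

Alcove-folded reps (p=17, 19 weights, presented ϖ-order):

  λ_1 → (1, 6);  λ_2 → (1, 6);  λ_3 → (6, 7);  λ_4 → (0, 4);  λ_5 → (9, 5);  λ_6 → (1, 6);  λ_7 → (0, 4);  λ_8 → (4, 7);  λ_9 → (9, 5);  λ_10 → (0, 4);  λ_11 → (0, 4);  λ_12 → (1, 6);  λ_13 → (6, 7);  λ_14 → (1, 6);  λ_15 → (0, 4);  λ_16 → (6, 7);  λ_17 → (6, 7);  λ_18 → (6, 7);  λ_19 → (9, 5)

Partition of {1..19} into 5 W_17-dot-orbits:

[[1, 2, 6, 12, 14], [3, 13, 16, 17, 18], [4, 7, 10, 11, 15], [5, 9, 19], [8]]


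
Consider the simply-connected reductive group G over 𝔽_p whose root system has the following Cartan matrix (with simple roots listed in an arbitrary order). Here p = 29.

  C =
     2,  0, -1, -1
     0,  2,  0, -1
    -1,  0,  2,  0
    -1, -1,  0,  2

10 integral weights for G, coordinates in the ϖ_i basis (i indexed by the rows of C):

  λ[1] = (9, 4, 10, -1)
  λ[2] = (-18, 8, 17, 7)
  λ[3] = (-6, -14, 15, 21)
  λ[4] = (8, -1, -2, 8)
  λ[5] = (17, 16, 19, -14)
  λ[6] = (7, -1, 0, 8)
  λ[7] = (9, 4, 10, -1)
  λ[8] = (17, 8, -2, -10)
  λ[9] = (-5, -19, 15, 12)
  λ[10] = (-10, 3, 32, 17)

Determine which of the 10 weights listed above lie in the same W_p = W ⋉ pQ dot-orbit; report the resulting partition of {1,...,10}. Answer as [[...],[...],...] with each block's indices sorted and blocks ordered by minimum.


Root system A_4: the 4×4 matrix C matches after relabeling.

Alcove-folded reps (p=29, 10 weights, presented ϖ-order):

  λ_1+ρ ↦ (10, 5, 11, 0);  λ_2+ρ ↦ (8, 0, 1, 9);  λ_3+ρ ↦ (5, 9, 7, 4);  λ_4+ρ ↦ (8, 0, 1, 9);  λ_5+ρ ↦ (5, 9, 7, 4);  λ_6+ρ ↦ (8, 0, 1, 9);  λ_7+ρ ↦ (10, 5, 11, 0);  λ_8+ρ ↦ (8, 0, 1, 9);  λ_9+ρ ↦ (5, 9, 7, 4);  λ_10+ρ ↦ (5, 9, 7, 4)

Linkage partition of the 10 weights (3 classes, p=29):

[[1, 7], [2, 4, 6, 8], [3, 5, 9, 10]]


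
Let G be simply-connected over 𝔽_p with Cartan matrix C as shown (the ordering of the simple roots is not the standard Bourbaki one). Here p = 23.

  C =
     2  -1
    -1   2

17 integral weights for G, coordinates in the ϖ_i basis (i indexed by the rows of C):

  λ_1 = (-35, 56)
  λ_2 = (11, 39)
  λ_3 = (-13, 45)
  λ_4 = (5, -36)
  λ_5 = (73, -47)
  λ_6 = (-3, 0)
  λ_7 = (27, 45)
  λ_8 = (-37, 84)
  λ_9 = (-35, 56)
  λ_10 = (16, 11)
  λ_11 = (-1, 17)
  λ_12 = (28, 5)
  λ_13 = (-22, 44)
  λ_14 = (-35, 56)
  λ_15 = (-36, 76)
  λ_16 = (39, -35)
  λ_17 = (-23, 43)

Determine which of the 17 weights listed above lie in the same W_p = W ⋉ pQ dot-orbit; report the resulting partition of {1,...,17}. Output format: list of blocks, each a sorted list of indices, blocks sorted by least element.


Cartan matrix: type A_2 (|W|=6); un-permuting the 2 rows.

Ā_23 reps of the 17 weights (A_2, coords as presented):

  λ_1 → (11, 0) · λ_2 → (11, 6) · λ_3 → (11, 0) · λ_4 → (11, 6) · λ_5 → (0, 18) · λ_6 → (1, 1) · λ_7 → (0, 18) · λ_8 → (3, 7) · λ_9 → (11, 0) · λ_10 → (11, 6) · λ_11 → (0, 18) · λ_12 → (11, 6) · λ_13 → (1, 1) · λ_14 → (11, 0) · λ_15 → (4, 11) · λ_16 → (11, 6) · λ_17 → (1, 1)

Linkage partition of the 17 weights (6 classes, p=23):

[[1, 3, 9, 14], [2, 4, 10, 12, 16], [5, 7, 11], [6, 13, 17], [8], [15]]


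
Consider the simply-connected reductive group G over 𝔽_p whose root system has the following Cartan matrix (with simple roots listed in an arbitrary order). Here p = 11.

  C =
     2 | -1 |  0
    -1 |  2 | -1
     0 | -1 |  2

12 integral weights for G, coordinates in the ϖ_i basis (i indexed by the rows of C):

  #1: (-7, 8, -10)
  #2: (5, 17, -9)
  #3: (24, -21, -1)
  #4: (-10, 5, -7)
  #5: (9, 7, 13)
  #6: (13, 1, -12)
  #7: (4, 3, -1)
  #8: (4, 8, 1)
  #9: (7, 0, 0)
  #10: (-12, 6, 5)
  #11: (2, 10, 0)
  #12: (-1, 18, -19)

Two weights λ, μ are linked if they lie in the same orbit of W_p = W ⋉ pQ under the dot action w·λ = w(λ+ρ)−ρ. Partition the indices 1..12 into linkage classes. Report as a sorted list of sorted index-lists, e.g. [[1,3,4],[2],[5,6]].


C ↔ A_3 under row/col permutation; |W(A_3)| = 24.

λ_j+ρ reflected into Ā_11 (⟨·,θ^∨⟩≤11); 3-tuples as given:

    λ_1+ρ ↦ (0, 6, 3)
    λ_2+ρ ↦ (5, 2, 3)
    λ_3+ρ ↦ (0, 6, 3)
    λ_4+ρ ↦ (0, 6, 3)
    λ_5+ρ ↦ (1, 7, 3)
    λ_6+ρ ↦ (0, 6, 3)
    λ_7+ρ ↦ (5, 4, 0)
    λ_8+ρ ↦ (0, 6, 3)
    λ_9+ρ ↦ (8, 1, 1)
    λ_10+ρ ↦ (5, 4, 0)
    λ_11+ρ ↦ (1, 7, 3)
    λ_12+ρ ↦ (1, 7, 3)

These 12 weights hit 5 W_11-dot-orbits; sizes (5, 1, 3, 2, 1):

[[1, 3, 4, 6, 8], [2], [5, 11, 12], [7, 10], [9]]


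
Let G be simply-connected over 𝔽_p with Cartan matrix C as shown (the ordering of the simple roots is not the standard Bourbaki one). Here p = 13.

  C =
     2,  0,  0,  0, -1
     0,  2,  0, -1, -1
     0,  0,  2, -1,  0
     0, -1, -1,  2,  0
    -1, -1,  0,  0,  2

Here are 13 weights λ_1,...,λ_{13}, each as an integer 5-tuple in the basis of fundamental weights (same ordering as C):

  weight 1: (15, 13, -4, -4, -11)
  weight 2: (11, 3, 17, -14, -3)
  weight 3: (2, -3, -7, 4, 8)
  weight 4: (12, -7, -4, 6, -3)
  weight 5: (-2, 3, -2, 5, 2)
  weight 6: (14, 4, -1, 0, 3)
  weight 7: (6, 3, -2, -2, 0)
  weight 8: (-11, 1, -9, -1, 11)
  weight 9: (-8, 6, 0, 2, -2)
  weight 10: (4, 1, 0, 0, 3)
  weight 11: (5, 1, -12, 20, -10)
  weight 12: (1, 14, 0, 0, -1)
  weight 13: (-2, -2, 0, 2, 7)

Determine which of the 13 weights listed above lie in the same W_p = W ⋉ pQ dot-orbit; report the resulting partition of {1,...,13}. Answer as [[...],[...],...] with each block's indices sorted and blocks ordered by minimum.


A_5 Cartan matrix, 5 simple roots permuted; ρ=(1,1,1,1,1).

Ā_13 reps of the 13 weights (A_5, coords as presented):

  λ_1+ρ ↦ (1, 1, 1, 2, 6)
  λ_2+ρ ↦ (5, 2, 1, 1, 4)
  λ_3+ρ ↦ (1, 1, 1, 2, 6)
  λ_4+ρ ↦ (5, 2, 1, 1, 4)
  λ_5+ρ ↦ (1, 4, 1, 5, 2)
  λ_6+ρ ↦ (1, 4, 1, 5, 2)
  λ_7+ρ ↦ (7, 2, 1, 1, 1)
  λ_8+ρ ↦ (5, 2, 1, 1, 4)
  λ_9+ρ ↦ (1, 1, 1, 2, 6)
  λ_10+ρ ↦ (5, 2, 1, 1, 4)
  λ_11+ρ ↦ (1, 1, 1, 2, 6)
  λ_12+ρ ↦ (1, 7, 0, 2, 1)
  λ_13+ρ ↦ (1, 1, 1, 2, 6)

Linkage partition of the 13 weights (5 classes, p=13):

[[1, 3, 9, 11, 13], [2, 4, 8, 10], [5, 6], [7], [12]]


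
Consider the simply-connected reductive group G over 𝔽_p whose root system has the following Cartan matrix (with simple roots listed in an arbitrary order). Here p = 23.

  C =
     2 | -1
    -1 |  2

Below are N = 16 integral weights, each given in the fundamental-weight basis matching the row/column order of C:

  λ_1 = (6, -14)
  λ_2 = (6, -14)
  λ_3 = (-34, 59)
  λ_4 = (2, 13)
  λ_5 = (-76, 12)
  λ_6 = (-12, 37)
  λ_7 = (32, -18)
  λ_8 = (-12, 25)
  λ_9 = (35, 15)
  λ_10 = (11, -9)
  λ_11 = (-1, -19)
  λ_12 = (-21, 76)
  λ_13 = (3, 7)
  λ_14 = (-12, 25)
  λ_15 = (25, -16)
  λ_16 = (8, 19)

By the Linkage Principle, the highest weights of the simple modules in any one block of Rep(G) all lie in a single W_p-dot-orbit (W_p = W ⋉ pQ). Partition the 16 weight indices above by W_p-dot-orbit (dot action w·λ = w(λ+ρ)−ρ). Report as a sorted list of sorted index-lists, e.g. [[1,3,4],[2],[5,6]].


Dynkin diagram of C (from the 2 off-diagonal −1 entries): A_2.

Folding the 16 weights λ_j+ρ into Ā_23 (reps in the given 2-coord order):

  [1] (6, 7)
  [2] (6, 7)
  [3] (10, 4)
  [4] (3, 14)
  [5] (6, 7)
  [6] (4, 8)
  [7] (6, 7)
  [8] (8, 12)
  [9] (6, 7)
  [10] (4, 8)
  [11] (18, 0)
  [12] (8, 12)
  [13] (4, 8)
  [14] (8, 12)
  [15] (8, 12)
  [16] (3, 14)

Partition of {1..16} into 6 W_23-dot-orbits:

[[1, 2, 5, 7, 9], [3], [4, 16], [6, 10, 13], [8, 12, 14, 15], [11]]


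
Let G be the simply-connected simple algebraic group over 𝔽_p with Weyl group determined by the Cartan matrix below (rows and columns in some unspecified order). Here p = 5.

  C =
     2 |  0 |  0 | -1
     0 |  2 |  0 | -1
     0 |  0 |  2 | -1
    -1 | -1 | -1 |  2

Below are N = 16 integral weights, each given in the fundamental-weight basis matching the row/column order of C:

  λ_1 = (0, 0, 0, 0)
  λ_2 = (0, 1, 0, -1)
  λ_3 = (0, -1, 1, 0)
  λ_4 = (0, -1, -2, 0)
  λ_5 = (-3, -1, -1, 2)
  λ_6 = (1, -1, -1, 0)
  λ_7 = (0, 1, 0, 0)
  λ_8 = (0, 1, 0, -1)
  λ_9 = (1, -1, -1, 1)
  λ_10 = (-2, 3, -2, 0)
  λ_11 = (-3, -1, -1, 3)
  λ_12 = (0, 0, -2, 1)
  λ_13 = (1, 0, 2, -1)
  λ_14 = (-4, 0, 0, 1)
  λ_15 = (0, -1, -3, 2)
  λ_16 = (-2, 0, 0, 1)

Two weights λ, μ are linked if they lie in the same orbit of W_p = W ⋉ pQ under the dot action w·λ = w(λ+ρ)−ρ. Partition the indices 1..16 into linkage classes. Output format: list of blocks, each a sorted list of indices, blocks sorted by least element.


Cartan matrix: type D_4 (|W|=192); un-permuting the 4 rows.

Alcove-folded reps (p=5, 16 weights, presented ϖ-order):

  λ_1+ρ ↦ (1, 1, 1, 1) · λ_2+ρ ↦ (1, 2, 1, 0) · λ_3+ρ ↦ (1, 0, 2, 1) · λ_4+ρ ↦ (1, 0, 1, 0) · λ_5+ρ ↦ (2, 0, 0, 1) · λ_6+ρ ↦ (2, 0, 0, 1) · λ_7+ρ ↦ (1, 2, 1, 0) · λ_8+ρ ↦ (1, 2, 1, 0) · λ_9+ρ ↦ (2, 0, 0, 1) · λ_10+ρ ↦ (0, 3, 0, 1) · λ_11+ρ ↦ (2, 0, 0, 1) · λ_12+ρ ↦ (1, 1, 1, 1) · λ_13+ρ ↦ (1, 0, 2, 1) · λ_14+ρ ↦ (2, 0, 0, 1) · λ_15+ρ ↦ (1, 0, 2, 1) · λ_16+ρ ↦ (1, 1, 1, 1)

Grouping the 16 weights by Ā_5-representative: 6 linkage classes.

[[1, 12, 16], [2, 7, 8], [3, 13, 15], [4], [5, 6, 9, 11, 14], [10]]
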